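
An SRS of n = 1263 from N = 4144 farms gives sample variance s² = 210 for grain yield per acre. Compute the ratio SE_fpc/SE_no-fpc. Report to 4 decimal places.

0.8338

f = n/N = 1263/4144 = 0.30477799.
SE_no-fpc = √(s²/n) = 0.40776315; SE_fpc = √((1−f)s²/n) = 0.33999281.
Ratio = √(1−f) = 0.83379974.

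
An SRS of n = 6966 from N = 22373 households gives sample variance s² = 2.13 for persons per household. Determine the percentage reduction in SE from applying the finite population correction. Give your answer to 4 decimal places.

f = n/N = 6966/22373 = 0.31135744.
SE_no-fpc = √(s²/n) = 0.017486306; SE_fpc = √((1−f)s²/n) = 0.014510922.
Ratio = √(1−f) = 0.82984490. Reduction = 100·(1 − 0.82984490) = 17.0155%.

17.0155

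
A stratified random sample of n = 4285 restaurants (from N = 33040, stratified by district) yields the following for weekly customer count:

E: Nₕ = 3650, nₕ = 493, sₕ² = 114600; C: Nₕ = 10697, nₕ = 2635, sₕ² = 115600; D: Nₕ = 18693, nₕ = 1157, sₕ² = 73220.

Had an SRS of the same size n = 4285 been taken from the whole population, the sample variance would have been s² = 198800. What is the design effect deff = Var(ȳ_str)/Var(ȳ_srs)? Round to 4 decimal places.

Var(ȳ_str) = Σ Wₕ²(1−fₕ)sₕ²/nₕ with Wₕ = Nₕ/33040:
  E: (3650/33040)²·(1−493/3650)·114600/493 = 2.4537204
  C: (10697/33040)²·(1−2635/10697)·115600/2635 = 3.4657875
  D: (18693/33040)²·(1−1157/18693)·73220/1157 = 19.00316
  → Var(ȳ_str) = 24.922668.
Var(ȳ_srs) = (1 − 4285/33040)·198800/4285 = 40.37745.
deff = 24.922668 / 40.37745 = 0.6172.

0.6172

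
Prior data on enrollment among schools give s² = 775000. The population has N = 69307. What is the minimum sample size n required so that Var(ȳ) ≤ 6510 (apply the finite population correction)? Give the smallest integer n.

Without fpc, n₀ = s²/D = 775000/6510 = 119.0476.
With fpc, (1 − n/N)·s²/n ≤ D requires n ≥ n₀/(1 + n₀/N) = 119.0476/(1 + 119.0476/69307) = 118.8435.
Rounding up, n = 119.

119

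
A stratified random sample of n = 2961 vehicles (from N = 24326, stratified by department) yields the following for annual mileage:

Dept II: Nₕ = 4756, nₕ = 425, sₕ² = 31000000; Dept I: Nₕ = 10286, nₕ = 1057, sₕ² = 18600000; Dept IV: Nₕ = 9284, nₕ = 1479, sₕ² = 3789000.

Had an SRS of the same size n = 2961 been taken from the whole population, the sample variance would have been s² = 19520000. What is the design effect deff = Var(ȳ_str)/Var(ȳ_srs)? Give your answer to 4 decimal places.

0.9803

Var(ȳ_str) = Σ Wₕ²(1−fₕ)sₕ²/nₕ with Wₕ = Nₕ/24326:
  Dept II: (4756/24326)²·(1−425/4756)·31000000/425 = 2538.9923
  Dept I: (10286/24326)²·(1−1057/10286)·18600000/1057 = 2822.9145
  Dept IV: (9284/24326)²·(1−1479/9284)·3789000/1479 = 313.70617
  → Var(ȳ_str) = 5675.613.
Var(ȳ_srs) = (1 − 2961/24326)·19520000/2961 = 5789.9338.
deff = 5675.613 / 5789.9338 = 0.9803.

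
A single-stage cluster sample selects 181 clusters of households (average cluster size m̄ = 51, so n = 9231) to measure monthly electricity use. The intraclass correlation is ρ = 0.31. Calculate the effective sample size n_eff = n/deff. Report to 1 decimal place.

559.5

deff = 1 + (51 − 1)·0.31 = 1 + 15.5 = 16.5.
n_eff = 9231 / 16.5 = 559.5.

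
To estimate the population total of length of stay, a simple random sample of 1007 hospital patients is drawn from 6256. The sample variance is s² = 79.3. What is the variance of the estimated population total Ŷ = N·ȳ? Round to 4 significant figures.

Var(Ŷ) = N²·Var(ȳ) = N²·(1 − n/N)·s²/n.
f = 1007/6256 = 0.16096547; Var(ȳ) = 0.83903453·79.3/1007 = 0.066072927.
Var(Ŷ) = 6256² · 0.066072927 = 2.5859316 × 10^6.

2.586 × 10^6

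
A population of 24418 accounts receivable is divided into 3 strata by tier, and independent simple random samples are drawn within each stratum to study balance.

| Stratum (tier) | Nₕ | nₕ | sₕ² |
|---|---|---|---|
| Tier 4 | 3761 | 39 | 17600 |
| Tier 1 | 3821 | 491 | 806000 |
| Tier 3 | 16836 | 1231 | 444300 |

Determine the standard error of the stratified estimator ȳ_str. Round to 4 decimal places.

14.3061

Var(ȳ_str) = Σₕ Wₕ²(1 − fₕ)sₕ²/nₕ with Wₕ = Nₕ/N, N = 24418.
Tier 4: Wₕ = 0.15402572; term = 0.15402572²·(1 − 0.01036958)·17600/39 = 10.595162.
Tier 1: Wₕ = 0.15648292; term = 0.15648292²·(1 − 0.12850039)·806000/491 = 35.03117.
Tier 3: Wₕ = 0.68949136; term = 0.68949136²·(1 − 0.07311713)·444300/1231 = 159.03795.
Sum = 204.66428.
SE = √(204.66428) = 14.3061.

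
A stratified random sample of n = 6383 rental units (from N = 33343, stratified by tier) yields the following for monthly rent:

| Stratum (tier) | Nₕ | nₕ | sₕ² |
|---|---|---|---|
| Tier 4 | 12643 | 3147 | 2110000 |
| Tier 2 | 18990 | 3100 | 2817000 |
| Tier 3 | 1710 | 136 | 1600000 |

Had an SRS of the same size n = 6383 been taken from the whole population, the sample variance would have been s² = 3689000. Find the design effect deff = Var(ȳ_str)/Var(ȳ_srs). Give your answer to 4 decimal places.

Var(ȳ_str) = Σ Wₕ²(1−fₕ)sₕ²/nₕ with Wₕ = Nₕ/33343:
  Tier 4: (12643/33343)²·(1−3147/12643)·2110000/3147 = 72.404776
  Tier 2: (18990/33343)²·(1−3100/18990)·2817000/3100 = 246.64066
  Tier 3: (1710/33343)²·(1−136/1710)·1600000/136 = 28.482137
  → Var(ȳ_str) = 347.52757.
Var(ȳ_srs) = (1 − 6383/33343)·3689000/6383 = 467.30349.
deff = 347.52757 / 467.30349 = 0.7437.

0.7437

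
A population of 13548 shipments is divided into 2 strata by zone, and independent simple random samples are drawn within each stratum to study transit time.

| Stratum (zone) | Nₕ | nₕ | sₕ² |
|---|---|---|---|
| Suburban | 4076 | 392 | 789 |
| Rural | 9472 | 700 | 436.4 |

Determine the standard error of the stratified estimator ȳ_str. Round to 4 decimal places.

Var(ȳ_str) = Σₕ Wₕ²(1 − fₕ)sₕ²/nₕ with Wₕ = Nₕ/N, N = 13548.
Suburban: Wₕ = 0.30085621; term = 0.30085621²·(1 − 0.09617272)·789/392 = 0.16466237.
Rural: Wₕ = 0.69914379; term = 0.69914379²·(1 − 0.07390203)·436.4/700 = 0.28221275.
Sum = 0.44687512.
SE = √(0.44687512) = 0.6685.

0.6685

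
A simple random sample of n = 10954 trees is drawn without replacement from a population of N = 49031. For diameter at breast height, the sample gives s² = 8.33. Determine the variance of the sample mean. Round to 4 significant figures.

5.906 × 10^-4

Under SRS without replacement, Var(ȳ) = (1 − f)·s²/n with f = n/N = 10954/49031 = 0.22340968.
Var(ȳ) = (1 − 0.22340968)·8.33/10954 = 0.77659032·7.604528 × 10^-4 = 5.9056029 × 10^-4.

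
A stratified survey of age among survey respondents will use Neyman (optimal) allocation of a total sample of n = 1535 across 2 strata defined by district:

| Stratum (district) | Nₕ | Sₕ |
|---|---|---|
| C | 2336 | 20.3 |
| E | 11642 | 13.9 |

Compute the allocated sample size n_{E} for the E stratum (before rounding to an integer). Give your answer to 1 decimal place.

1187.1

Neyman allocation: nₕ = n·NₕSₕ / Σⱼ NⱼSⱼ.
Σ NⱼSⱼ = 2336·20.3 + 11642·13.9 = 209244.6.
n_{E} = 1535·11642·13.9 / 209244.6 = 1187.1.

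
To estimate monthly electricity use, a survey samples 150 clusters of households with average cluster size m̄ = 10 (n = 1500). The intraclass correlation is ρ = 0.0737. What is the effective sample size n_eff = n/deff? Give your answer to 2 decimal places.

deff = 1 + (10 − 1)·0.0737 = 1 + 0.6633 = 1.6633.
n_eff = 1500 / 1.6633 = 901.82.

901.82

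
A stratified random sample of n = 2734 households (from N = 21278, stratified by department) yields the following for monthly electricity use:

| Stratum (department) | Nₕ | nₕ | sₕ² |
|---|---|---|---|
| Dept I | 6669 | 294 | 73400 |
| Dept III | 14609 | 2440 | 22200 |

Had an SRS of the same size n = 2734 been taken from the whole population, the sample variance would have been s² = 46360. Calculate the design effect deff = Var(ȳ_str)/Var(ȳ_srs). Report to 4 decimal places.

Var(ȳ_str) = Σ Wₕ²(1−fₕ)sₕ²/nₕ with Wₕ = Nₕ/21278:
  Dept I: (6669/21278)²·(1−294/6669)·73400/294 = 23.443801
  Dept III: (14609/21278)²·(1−2440/14609)·22200/2440 = 3.5725385
  → Var(ȳ_str) = 27.01634.
Var(ȳ_srs) = (1 − 2734/21278)·46360/2734 = 14.778064.
deff = 27.01634 / 14.778064 = 1.8281.

1.8281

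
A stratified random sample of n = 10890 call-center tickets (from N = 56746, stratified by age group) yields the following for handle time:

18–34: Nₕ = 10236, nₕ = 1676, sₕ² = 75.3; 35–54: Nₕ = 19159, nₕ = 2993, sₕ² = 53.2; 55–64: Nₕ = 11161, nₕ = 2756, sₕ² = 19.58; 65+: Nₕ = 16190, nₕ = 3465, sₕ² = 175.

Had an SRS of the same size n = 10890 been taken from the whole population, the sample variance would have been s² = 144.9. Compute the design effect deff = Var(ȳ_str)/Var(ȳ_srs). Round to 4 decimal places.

Var(ȳ_str) = Σ Wₕ²(1−fₕ)sₕ²/nₕ with Wₕ = Nₕ/56746:
  18–34: (10236/56746)²·(1−1676/10236)·75.3/1676 = 0.0012225158
  35–54: (19159/56746)²·(1−2993/19159)·53.2/2993 = 0.0017096603
  55–64: (11161/56746)²·(1−2756/11161)·19.58/2756 = 2.0696828 × 10^-4
  65+: (16190/56746)²·(1−3465/16190)·175/3465 = 0.003231238
  → Var(ȳ_str) = 0.0063703824.
Var(ȳ_srs) = (1 − 10890/56746)·144.9/10890 = 0.010752301.
deff = 0.0063703824 / 0.010752301 = 0.5925.

0.5925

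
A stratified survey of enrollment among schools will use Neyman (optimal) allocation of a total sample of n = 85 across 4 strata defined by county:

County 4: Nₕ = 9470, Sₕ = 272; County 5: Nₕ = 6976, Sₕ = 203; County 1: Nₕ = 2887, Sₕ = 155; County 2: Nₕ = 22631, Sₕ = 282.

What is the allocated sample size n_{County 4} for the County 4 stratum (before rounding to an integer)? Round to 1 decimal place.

20.2

Neyman allocation: nₕ = n·NₕSₕ / Σⱼ NⱼSⱼ.
Σ NⱼSⱼ = 9470·272 + 6976·203 + 2887·155 + 22631·282 = 1.0821395 × 10^7.
n_{County 4} = 85·9470·272 / (1.0821395 × 10^7) = 20.2.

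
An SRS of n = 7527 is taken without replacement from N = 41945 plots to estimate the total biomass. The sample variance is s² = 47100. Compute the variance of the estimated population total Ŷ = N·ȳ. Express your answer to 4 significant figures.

Var(Ŷ) = N²·Var(ȳ) = N²·(1 − n/N)·s²/n.
f = 7527/41945 = 0.17944928; Var(ȳ) = 0.82055072·47100/7527 = 5.1345741.
Var(Ŷ) = 41945² · 5.1345741 = 9.0336825 × 10^9.

9.034 × 10^9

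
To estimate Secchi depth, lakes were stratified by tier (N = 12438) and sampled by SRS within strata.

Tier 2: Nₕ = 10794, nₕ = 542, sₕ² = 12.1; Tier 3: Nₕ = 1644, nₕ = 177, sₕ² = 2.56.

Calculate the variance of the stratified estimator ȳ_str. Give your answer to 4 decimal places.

0.0162

Var(ȳ_str) = Σₕ Wₕ²(1 − fₕ)sₕ²/nₕ with Wₕ = Nₕ/N, N = 12438.
Tier 2: Wₕ = 0.86782441; term = 0.86782441²·(1 − 0.05021308)·12.1/542 = 0.015968936.
Tier 3: Wₕ = 0.13217559; term = 0.13217559²·(1 − 0.10766423)·2.56/177 = 2.2547455 × 10^-4.
Sum = 0.016194411.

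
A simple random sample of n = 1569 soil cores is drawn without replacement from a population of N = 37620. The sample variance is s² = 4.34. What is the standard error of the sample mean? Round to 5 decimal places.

0.05149

Under SRS without replacement, Var(ȳ) = (1 − f)·s²/n with f = n/N = 1569/37620 = 0.04170654.
Var(ȳ) = (1 − 0.04170654)·4.34/1569 = 0.95829346·0.0027660931 = 0.0026507289.
SE(ȳ) = √(0.0026507289) = 0.05149.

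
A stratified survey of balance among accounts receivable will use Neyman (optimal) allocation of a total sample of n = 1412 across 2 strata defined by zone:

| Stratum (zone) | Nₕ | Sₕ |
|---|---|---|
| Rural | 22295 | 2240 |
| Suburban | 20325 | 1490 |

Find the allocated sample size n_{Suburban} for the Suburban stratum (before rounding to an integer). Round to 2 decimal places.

Neyman allocation: nₕ = n·NₕSₕ / Σⱼ NⱼSⱼ.
Σ NⱼSⱼ = 22295·2240 + 20325·1490 = 8.022505 × 10^7.
n_{Suburban} = 1412·20325·1490 / (8.022505 × 10^7) = 533.02.

533.02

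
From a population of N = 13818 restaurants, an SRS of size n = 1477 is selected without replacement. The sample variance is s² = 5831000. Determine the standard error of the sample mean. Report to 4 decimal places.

Under SRS without replacement, Var(ȳ) = (1 − f)·s²/n with f = n/N = 1477/13818 = 0.10688956.
Var(ȳ) = (1 − 0.10688956)·5831000/1477 = 0.89311044·3947.8673 = 3525.8815.
SE(ȳ) = √(3525.8815) = 59.3791.

59.3791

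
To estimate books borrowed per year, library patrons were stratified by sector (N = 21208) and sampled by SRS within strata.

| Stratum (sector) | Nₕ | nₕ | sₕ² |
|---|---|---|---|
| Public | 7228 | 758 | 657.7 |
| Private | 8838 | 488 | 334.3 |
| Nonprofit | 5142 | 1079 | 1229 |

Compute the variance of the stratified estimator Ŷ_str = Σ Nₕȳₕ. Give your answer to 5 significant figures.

1.1493 × 10^8

Var(Ŷ_str) = Σₕ Nₕ²(1 − fₕ)sₕ²/nₕ.
Public: 7228²·(1 − 758/7228)·657.7/758 = 4.0577105 × 10^7.
Private: 8838²·(1 − 488/8838)·334.3/488 = 5.0554175 × 10^7.
Nonprofit: 5142²·(1 − 1079/5142)·1229/1079 = 2.3796294 × 10^7.
Sum = 1.1492757 × 10^8.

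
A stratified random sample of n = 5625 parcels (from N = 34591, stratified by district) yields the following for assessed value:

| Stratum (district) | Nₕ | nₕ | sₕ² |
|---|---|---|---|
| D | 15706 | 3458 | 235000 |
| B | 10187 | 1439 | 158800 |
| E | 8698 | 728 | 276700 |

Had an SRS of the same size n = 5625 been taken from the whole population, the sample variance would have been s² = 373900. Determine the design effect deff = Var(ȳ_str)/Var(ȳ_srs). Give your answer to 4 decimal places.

0.7396

Var(ȳ_str) = Σ Wₕ²(1−fₕ)sₕ²/nₕ with Wₕ = Nₕ/34591:
  D: (15706/34591)²·(1−3458/15706)·235000/3458 = 10.925653
  B: (10187/34591)²·(1−1439/10187)·158800/1439 = 8.2189919
  E: (8698/34591)²·(1−728/8698)·276700/728 = 22.020606
  → Var(ȳ_str) = 41.165251.
Var(ȳ_srs) = (1 − 5625/34591)·373900/5625 = 55.661941.
deff = 41.165251 / 55.661941 = 0.7396.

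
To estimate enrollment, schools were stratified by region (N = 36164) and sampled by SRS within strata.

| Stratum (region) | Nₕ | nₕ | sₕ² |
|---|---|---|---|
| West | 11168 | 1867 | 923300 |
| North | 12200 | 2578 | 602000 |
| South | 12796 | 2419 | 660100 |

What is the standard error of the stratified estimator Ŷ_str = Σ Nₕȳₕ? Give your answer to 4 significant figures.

Var(Ŷ_str) = Σₕ Nₕ²(1 − fₕ)sₕ²/nₕ.
West: 11168²·(1 − 1867/11168)·923300/1867 = 5.136929 × 10^10.
North: 12200²·(1 − 2578/12200)·602000/2578 = 2.7411876 × 10^10.
South: 12796²·(1 − 2419/12796)·660100/2419 = 3.6234303 × 10^10.
Sum = 1.1501547 × 10^11.
SE = √(1.1501547 × 10^11) = 339100.

339100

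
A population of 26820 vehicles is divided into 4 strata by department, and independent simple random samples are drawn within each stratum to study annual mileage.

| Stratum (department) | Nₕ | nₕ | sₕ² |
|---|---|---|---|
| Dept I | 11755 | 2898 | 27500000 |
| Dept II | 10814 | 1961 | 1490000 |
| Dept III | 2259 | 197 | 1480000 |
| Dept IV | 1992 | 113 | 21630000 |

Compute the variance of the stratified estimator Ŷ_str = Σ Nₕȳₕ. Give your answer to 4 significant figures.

Var(Ŷ_str) = Σₕ Nₕ²(1 − fₕ)sₕ²/nₕ.
Dept I: 11755²·(1 − 2898/11755)·27500000/2898 = 9.8796962 × 10^11.
Dept II: 10814²·(1 − 1961/10814)·1490000/1961 = 7.2742045 × 10^10.
Dept III: 2259²·(1 − 197/2259)·1480000/197 = 3.4994547 × 10^10.
Dept IV: 1992²·(1 − 113/1992)·21630000/113 = 7.164637 × 10^11.
Sum = 1.8121699 × 10^12.

1.812 × 10^12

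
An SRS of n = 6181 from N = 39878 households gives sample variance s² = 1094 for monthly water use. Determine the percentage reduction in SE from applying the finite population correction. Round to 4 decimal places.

f = n/N = 6181/39878 = 0.15499774.
SE_no-fpc = √(s²/n) = 0.42070657; SE_fpc = √((1−f)s²/n) = 0.38673032.
Ratio = √(1−f) = 0.91924004. Reduction = 100·(1 − 0.91924004) = 8.0760%.

8.0760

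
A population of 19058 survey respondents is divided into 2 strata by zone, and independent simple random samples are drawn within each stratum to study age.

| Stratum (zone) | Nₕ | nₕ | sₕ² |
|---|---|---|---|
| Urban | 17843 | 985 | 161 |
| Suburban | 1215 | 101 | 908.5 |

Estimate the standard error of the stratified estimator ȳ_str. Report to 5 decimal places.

Var(ȳ_str) = Σₕ Wₕ²(1 − fₕ)sₕ²/nₕ with Wₕ = Nₕ/N, N = 19058.
Urban: Wₕ = 0.93624725; term = 0.93624725²·(1 − 0.05520372)·161/985 = 0.13536579.
Suburban: Wₕ = 0.06375275; term = 0.06375275²·(1 − 0.08312757)·908.5/101 = 0.033520492.
Sum = 0.16888628.
SE = √(0.16888628) = 0.41096.

0.41096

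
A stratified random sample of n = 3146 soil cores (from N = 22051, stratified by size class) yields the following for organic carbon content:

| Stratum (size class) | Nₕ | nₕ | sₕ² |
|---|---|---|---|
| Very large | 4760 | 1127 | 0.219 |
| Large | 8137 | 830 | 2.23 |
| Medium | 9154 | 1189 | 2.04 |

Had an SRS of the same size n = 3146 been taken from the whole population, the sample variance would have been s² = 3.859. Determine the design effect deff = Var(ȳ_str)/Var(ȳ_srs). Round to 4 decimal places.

0.5636

Var(ȳ_str) = Σ Wₕ²(1−fₕ)sₕ²/nₕ with Wₕ = Nₕ/22051:
  Very large: (4760/22051)²·(1−1127/4760)·0.219/1127 = 6.9109217 × 10^-6
  Large: (8137/22051)²·(1−830/8137)·2.23/830 = 3.2852893 × 10^-4
  Medium: (9154/22051)²·(1−1189/9154)·2.04/1189 = 2.5726957 × 10^-4
  → Var(ȳ_str) = 5.9270942 × 10^-4.
Var(ȳ_srs) = (1 − 3146/22051)·3.859/3146 = 0.0010516336.
deff = (5.9270942 × 10^-4) / 0.0010516336 = 0.5636.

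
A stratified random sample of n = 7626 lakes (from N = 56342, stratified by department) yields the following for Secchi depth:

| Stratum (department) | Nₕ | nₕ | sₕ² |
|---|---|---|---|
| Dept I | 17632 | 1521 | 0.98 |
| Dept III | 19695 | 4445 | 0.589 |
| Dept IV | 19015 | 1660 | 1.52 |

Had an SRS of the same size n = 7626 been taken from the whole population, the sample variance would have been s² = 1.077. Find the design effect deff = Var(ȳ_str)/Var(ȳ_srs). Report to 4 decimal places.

Var(ȳ_str) = Σ Wₕ²(1−fₕ)sₕ²/nₕ with Wₕ = Nₕ/56342:
  Dept I: (17632/56342)²·(1−1521/17632)·0.98/1521 = 5.7657581 × 10^-5
  Dept III: (19695/56342)²·(1−4445/19695)·0.589/4445 = 1.2537324 × 10^-5
  Dept IV: (19015/56342)²·(1−1660/19015)·1.52/1660 = 9.5190132 × 10^-5
  → Var(ȳ_str) = 1.6538504 × 10^-4.
Var(ȳ_srs) = (1 − 7626/56342)·1.077/7626 = 1.2211198 × 10^-4.
deff = (1.6538504 × 10^-4) / (1.2211198 × 10^-4) = 1.3544.

1.3544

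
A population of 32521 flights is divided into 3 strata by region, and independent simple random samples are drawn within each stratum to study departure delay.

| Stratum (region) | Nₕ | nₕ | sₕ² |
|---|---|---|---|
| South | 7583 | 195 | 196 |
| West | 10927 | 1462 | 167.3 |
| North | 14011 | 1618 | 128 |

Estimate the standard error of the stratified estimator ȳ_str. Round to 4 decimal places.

0.2782

Var(ȳ_str) = Σₕ Wₕ²(1 − fₕ)sₕ²/nₕ with Wₕ = Nₕ/N, N = 32521.
South: Wₕ = 0.23317241; term = 0.23317241²·(1 − 0.02571542)·196/195 = 0.05324289.
West: Wₕ = 0.33599828; term = 0.33599828²·(1 − 0.13379702)·167.3/1462 = 0.011190316.
North: Wₕ = 0.43082931; term = 0.43082931²·(1 − 0.11548069)·128/1618 = 0.012988209.
Sum = 0.077421415.
SE = √(0.077421415) = 0.2782.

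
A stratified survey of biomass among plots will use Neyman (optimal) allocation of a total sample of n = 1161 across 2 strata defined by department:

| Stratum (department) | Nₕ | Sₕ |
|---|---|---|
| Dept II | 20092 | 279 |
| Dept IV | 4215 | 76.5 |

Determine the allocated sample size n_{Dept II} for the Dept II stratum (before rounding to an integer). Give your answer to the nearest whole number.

1098

Neyman allocation: nₕ = n·NₕSₕ / Σⱼ NⱼSⱼ.
Σ NⱼSⱼ = 20092·279 + 4215·76.5 = 5.9281155 × 10^6.
n_{Dept II} = 1161·20092·279 / (5.9281155 × 10^6) = 1098.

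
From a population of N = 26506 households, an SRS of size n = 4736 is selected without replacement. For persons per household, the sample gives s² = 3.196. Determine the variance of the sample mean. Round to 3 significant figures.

5.54 × 10^-4

Under SRS without replacement, Var(ȳ) = (1 − f)·s²/n with f = n/N = 4736/26506 = 0.17867653.
Var(ȳ) = (1 − 0.17867653)·3.196/4736 = 0.82132347·6.7483108 × 10^-4 = 5.5425461 × 10^-4.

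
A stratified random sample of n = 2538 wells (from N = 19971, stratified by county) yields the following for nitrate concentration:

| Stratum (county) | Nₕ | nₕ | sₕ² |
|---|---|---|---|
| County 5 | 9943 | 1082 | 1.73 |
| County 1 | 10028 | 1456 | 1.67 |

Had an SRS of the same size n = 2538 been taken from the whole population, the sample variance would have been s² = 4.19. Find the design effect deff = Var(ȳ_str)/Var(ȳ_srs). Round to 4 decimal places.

0.4166

Var(ȳ_str) = Σ Wₕ²(1−fₕ)sₕ²/nₕ with Wₕ = Nₕ/19971:
  County 5: (9943/19971)²·(1−1082/9943)·1.73/1082 = 3.5319894 × 10^-4
  County 1: (10028/19971)²·(1−1456/10028)·1.67/1456 = 2.4720199 × 10^-4
  → Var(ȳ_str) = 6.0040093 × 10^-4.
Var(ȳ_srs) = (1 − 2538/19971)·4.19/2538 = 0.001441102.
deff = (6.0040093 × 10^-4) / 0.001441102 = 0.4166.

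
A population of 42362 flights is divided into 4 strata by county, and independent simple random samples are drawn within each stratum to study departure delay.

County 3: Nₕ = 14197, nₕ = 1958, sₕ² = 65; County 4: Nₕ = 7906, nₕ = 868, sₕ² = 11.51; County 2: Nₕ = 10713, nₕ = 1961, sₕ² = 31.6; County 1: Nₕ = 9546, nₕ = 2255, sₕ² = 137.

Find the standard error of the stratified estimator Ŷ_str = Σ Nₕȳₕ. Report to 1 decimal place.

3499.3

Var(Ŷ_str) = Σₕ Nₕ²(1 − fₕ)sₕ²/nₕ.
County 3: 14197²·(1 − 1958/14197)·65/1958 = 5.7682382 × 10^6.
County 4: 7906²·(1 − 868/7906)·11.51/868 = 737839.11.
County 2: 10713²·(1 − 1961/10713)·31.6/1961 = 1.5108728 × 10^6.
County 1: 9546²·(1 − 2255/9546)·137/2255 = 4.2284631 × 10^6.
Sum = 1.2245413 × 10^7.
SE = √(1.2245413 × 10^7) = 3499.3.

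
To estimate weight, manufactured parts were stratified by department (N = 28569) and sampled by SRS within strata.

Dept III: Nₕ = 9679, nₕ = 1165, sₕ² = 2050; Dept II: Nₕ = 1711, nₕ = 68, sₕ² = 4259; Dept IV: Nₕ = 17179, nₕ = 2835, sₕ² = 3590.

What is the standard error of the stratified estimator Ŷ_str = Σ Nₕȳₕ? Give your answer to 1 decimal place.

Var(Ŷ_str) = Σₕ Nₕ²(1 − fₕ)sₕ²/nₕ.
Dept III: 9679²·(1 − 1165/9679)·2050/1165 = 1.4500804 × 10^8.
Dept II: 1711²·(1 − 68/1711)·4259/68 = 1.7607038 × 10^8.
Dept IV: 17179²·(1 − 2835/17179)·3590/2835 = 3.1203948 × 10^8.
Sum = 6.331179 × 10^8.
SE = √(6.331179 × 10^8) = 25161.8.

25161.8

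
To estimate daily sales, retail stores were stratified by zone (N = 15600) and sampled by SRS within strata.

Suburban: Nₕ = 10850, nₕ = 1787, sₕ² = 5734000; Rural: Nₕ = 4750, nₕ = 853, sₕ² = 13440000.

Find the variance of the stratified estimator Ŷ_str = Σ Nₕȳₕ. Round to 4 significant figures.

6.072 × 10^11

Var(Ŷ_str) = Σₕ Nₕ²(1 − fₕ)sₕ²/nₕ.
Suburban: 10850²·(1 − 1787/10850)·5734000/1787 = 3.1552578 × 10^11.
Rural: 4750²·(1 − 853/4750)·13440000/853 = 2.9165824 × 10^11.
Sum = 6.0718402 × 10^11.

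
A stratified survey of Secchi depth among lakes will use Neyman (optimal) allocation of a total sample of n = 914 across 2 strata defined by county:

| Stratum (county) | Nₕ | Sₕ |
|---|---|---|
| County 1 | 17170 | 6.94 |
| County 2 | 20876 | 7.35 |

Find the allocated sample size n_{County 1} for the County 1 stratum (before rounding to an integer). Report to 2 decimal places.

Neyman allocation: nₕ = n·NₕSₕ / Σⱼ NⱼSⱼ.
Σ NⱼSⱼ = 17170·6.94 + 20876·7.35 = 272598.4.
n_{County 1} = 914·17170·6.94 / 272598.4 = 399.53.

399.53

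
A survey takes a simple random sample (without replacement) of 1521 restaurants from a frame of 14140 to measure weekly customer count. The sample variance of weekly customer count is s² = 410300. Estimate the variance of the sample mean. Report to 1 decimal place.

Under SRS without replacement, Var(ȳ) = (1 − f)·s²/n with f = n/N = 1521/14140 = 0.10756719.
Var(ȳ) = (1 − 0.10756719)·410300/1521 = 0.89243281·269.75674 = 240.73977.

240.7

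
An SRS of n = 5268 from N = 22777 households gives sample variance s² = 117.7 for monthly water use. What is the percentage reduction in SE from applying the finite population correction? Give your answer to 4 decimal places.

f = n/N = 5268/22777 = 0.23128595.
SE_no-fpc = √(s²/n) = 0.14947389; SE_fpc = √((1−f)s²/n) = 0.13105324.
Ratio = √(1−f) = 0.87676340. Reduction = 100·(1 − 0.87676340) = 12.3237%.

12.3237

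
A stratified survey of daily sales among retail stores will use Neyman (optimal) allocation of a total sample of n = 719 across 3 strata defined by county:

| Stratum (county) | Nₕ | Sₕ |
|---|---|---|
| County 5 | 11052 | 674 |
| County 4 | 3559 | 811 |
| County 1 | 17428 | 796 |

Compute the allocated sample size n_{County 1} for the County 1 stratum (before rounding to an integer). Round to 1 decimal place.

412.0

Neyman allocation: nₕ = n·NₕSₕ / Σⱼ NⱼSⱼ.
Σ NⱼSⱼ = 11052·674 + 3559·811 + 17428·796 = 2.4208085 × 10^7.
n_{County 1} = 719·17428·796 / (2.4208085 × 10^7) = 412.0.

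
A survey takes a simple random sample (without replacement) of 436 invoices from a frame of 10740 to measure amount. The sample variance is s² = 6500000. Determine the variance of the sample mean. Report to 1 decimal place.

14303.0

Under SRS without replacement, Var(ȳ) = (1 − f)·s²/n with f = n/N = 436/10740 = 0.04059590.
Var(ȳ) = (1 − 0.04059590)·6500000/436 = 0.95940410·14908.257 = 14303.043.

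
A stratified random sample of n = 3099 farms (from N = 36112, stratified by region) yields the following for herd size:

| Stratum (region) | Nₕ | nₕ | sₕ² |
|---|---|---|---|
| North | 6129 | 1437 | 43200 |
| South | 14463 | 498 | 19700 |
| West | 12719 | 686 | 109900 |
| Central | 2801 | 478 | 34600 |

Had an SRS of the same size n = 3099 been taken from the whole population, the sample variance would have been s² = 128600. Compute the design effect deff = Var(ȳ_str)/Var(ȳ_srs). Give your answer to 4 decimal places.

Var(ȳ_str) = Σ Wₕ²(1−fₕ)sₕ²/nₕ with Wₕ = Nₕ/36112:
  North: (6129/36112)²·(1−1437/6129)·43200/1437 = 0.66293587
  South: (14463/36112)²·(1−498/14463)·19700/498 = 6.1267919
  West: (12719/36112)²·(1−686/12719)·109900/686 = 18.801711
  Central: (2801/36112)²·(1−478/2801)·34600/478 = 0.36116648
  → Var(ȳ_str) = 25.952605.
Var(ȳ_srs) = (1 − 3099/36112)·128600/3099 = 37.936114.
deff = 25.952605 / 37.936114 = 0.6841.

0.6841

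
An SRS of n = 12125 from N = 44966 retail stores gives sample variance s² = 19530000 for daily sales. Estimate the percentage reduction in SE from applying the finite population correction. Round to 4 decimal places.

f = n/N = 12125/44966 = 0.26964818.
SE_no-fpc = √(s²/n) = 40.133797; SE_fpc = √((1−f)s²/n) = 34.298593.
Ratio = √(1−f) = 0.85460624. Reduction = 100·(1 − 0.85460624) = 14.5394%.

14.5394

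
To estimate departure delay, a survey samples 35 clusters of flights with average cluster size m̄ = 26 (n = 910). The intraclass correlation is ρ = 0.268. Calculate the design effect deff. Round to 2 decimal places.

deff = 1 + (26 − 1)·0.268 = 1 + 6.7 = 7.7.

7.70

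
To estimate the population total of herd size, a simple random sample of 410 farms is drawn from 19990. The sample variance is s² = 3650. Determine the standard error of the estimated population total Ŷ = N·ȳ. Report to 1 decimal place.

Var(Ŷ) = N²·Var(ȳ) = N²·(1 − n/N)·s²/n.
f = 410/19990 = 0.02051026; Var(ȳ) = 0.97948974·3650/410 = 8.7198477.
Var(Ŷ) = 19990² · 8.7198477 = 3.484452 × 10^9.
SE(Ŷ) = √(3.484452 × 10^9) = 59029.2.

59029.2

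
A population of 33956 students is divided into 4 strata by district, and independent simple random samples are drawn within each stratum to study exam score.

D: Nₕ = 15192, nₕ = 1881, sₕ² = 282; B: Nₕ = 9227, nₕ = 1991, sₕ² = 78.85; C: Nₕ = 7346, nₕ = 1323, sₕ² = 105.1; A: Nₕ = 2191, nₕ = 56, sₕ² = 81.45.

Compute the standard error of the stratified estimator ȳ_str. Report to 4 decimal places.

0.1937

Var(ȳ_str) = Σₕ Wₕ²(1 − fₕ)sₕ²/nₕ with Wₕ = Nₕ/N, N = 33956.
D: Wₕ = 0.44740252; term = 0.44740252²·(1 − 0.12381517)·282/1881 = 0.026293772.
B: Wₕ = 0.27173401; term = 0.27173401²·(1 − 0.21577978)·78.85/1991 = 0.0022932767.
C: Wₕ = 0.21633879; term = 0.21633879²·(1 − 0.18009801)·105.1/1323 = 0.0030484116.
A: Wₕ = 0.06452468; term = 0.06452468²·(1 − 0.02555911)·81.45/56 = 0.0059007915.
Sum = 0.037536252.
SE = √(0.037536252) = 0.1937.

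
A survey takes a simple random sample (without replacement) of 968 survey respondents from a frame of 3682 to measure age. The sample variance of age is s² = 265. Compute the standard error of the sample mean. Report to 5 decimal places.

Under SRS without replacement, Var(ȳ) = (1 − f)·s²/n with f = n/N = 968/3682 = 0.26290060.
Var(ȳ) = (1 − 0.26290060)·265/968 = 0.73709940·0.27376033 = 0.20178858.
SE(ȳ) = √(0.20178858) = 0.44921.

0.44921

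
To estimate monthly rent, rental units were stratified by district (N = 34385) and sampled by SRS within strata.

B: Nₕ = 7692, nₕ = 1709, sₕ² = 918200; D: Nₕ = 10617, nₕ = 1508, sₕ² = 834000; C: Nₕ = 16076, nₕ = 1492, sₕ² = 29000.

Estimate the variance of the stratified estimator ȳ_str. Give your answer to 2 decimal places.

Var(ȳ_str) = Σₕ Wₕ²(1 − fₕ)sₕ²/nₕ with Wₕ = Nₕ/N, N = 34385.
B: Wₕ = 0.22370220; term = 0.22370220²·(1 − 0.22217889)·918200/1709 = 20.912957.
D: Wₕ = 0.30876836; term = 0.30876836²·(1 − 0.14203636)·834000/1508 = 45.23756.
C: Wₕ = 0.46752945; term = 0.46752945²·(1 − 0.09280916)·29000/1492 = 3.8543023.
Sum = 70.004819.

70.00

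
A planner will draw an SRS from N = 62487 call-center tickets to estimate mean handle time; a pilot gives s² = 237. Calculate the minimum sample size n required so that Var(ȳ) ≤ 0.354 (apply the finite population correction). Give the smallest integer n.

663

Without fpc, n₀ = s²/D = 237/0.354 = 669.4915.
With fpc, (1 − n/N)·s²/n ≤ D requires n ≥ n₀/(1 + n₀/N) = 669.4915/(1 + 669.4915/62487) = 662.3945.
Rounding up, n = 663.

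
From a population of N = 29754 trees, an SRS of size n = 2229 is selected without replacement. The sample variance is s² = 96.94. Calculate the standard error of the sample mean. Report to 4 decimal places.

0.2006

Under SRS without replacement, Var(ȳ) = (1 − f)·s²/n with f = n/N = 2229/29754 = 0.07491430.
Var(ȳ) = (1 − 0.07491430)·96.94/2229 = 0.92508570·0.043490354 = 0.040232305.
SE(ȳ) = √(0.040232305) = 0.2006.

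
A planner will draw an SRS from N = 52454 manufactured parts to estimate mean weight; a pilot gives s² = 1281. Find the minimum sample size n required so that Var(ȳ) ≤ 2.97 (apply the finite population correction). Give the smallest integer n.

Without fpc, n₀ = s²/D = 1281/2.97 = 431.3131.
With fpc, (1 − n/N)·s²/n ≤ D requires n ≥ n₀/(1 + n₀/N) = 431.3131/(1 + 431.3131/52454) = 427.7955.
Rounding up, n = 428.

428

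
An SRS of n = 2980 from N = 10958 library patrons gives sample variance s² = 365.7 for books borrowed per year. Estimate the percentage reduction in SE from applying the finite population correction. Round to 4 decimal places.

14.6740

f = n/N = 2980/10958 = 0.27194744.
SE_no-fpc = √(s²/n) = 0.35031146; SE_fpc = √((1−f)s²/n) = 0.29890675.
Ratio = √(1−f) = 0.85325996. Reduction = 100·(1 − 0.85325996) = 14.6740%.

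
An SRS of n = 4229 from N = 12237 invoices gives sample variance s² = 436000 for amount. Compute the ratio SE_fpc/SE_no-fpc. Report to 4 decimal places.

f = n/N = 4229/12237 = 0.34559124.
SE_no-fpc = √(s²/n) = 10.153702; SE_fpc = √((1−f)s²/n) = 8.2138914.
Ratio = √(1−f) = 0.80895535.

0.8090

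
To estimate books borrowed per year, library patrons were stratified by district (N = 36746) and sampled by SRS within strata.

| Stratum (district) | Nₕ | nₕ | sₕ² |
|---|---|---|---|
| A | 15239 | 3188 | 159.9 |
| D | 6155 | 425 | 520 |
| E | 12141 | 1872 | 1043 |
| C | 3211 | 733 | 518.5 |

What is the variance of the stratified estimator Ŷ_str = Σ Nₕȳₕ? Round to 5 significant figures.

1.2746 × 10^8

Var(Ŷ_str) = Σₕ Nₕ²(1 − fₕ)sₕ²/nₕ.
A: 15239²·(1 − 3188/15239)·159.9/3188 = 9.211062 × 10^6.
D: 6155²·(1 − 425/6155)·520/425 = 4.3151619 × 10^7.
E: 12141²·(1 − 1872/12141)·1043/1872 = 6.9464206 × 10^7.
C: 3211²·(1 − 733/3211)·518.5/733 = 5.6284187 × 10^6.
Sum = 1.2745531 × 10^8.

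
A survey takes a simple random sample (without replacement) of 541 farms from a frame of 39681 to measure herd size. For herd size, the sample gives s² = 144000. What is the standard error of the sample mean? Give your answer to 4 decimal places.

16.2032

Under SRS without replacement, Var(ȳ) = (1 − f)·s²/n with f = n/N = 541/39681 = 0.01363373.
Var(ȳ) = (1 − 0.01363373)·144000/541 = 0.98636627·266.17375 = 262.54481.
SE(ȳ) = √(262.54481) = 16.2032.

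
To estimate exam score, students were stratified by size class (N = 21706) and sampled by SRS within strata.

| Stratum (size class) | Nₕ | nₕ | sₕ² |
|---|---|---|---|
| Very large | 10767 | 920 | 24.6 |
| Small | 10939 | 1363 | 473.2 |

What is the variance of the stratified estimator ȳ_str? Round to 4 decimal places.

0.0832

Var(ȳ_str) = Σₕ Wₕ²(1 − fₕ)sₕ²/nₕ with Wₕ = Nₕ/N, N = 21706.
Very large: Wₕ = 0.49603796; term = 0.49603796²·(1 − 0.08544627)·24.6/920 = 0.0060170876.
Small: Wₕ = 0.50396204; term = 0.50396204²·(1 − 0.12460005)·473.2/1363 = 0.077188223.
Sum = 0.083205311.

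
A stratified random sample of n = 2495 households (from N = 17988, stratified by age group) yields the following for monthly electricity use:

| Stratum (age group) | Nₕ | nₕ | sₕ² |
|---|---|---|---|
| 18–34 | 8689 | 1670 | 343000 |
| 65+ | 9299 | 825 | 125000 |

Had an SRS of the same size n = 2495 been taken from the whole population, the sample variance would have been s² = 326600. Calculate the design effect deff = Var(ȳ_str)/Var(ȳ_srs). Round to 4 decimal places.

0.6706

Var(ȳ_str) = Σ Wₕ²(1−fₕ)sₕ²/nₕ with Wₕ = Nₕ/17988:
  18–34: (8689/17988)²·(1−1670/8689)·343000/1670 = 38.713009
  65+: (9299/17988)²·(1−825/9299)·125000/825 = 36.899035
  → Var(ȳ_str) = 75.612044.
Var(ȳ_srs) = (1 − 2495/17988)·326600/2495 = 112.74525.
deff = 75.612044 / 112.74525 = 0.6706.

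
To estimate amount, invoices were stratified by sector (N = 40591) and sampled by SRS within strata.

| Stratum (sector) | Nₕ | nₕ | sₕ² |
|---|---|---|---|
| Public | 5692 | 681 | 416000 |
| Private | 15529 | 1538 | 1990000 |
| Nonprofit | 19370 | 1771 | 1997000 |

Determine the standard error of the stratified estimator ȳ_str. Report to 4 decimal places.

20.3592

Var(ȳ_str) = Σₕ Wₕ²(1 − fₕ)sₕ²/nₕ with Wₕ = Nₕ/N, N = 40591.
Public: Wₕ = 0.14022813; term = 0.14022813²·(1 − 0.11964160)·416000/681 = 10.574894.
Private: Wₕ = 0.38257249; term = 0.38257249²·(1 − 0.09904050)·1990000/1538 = 170.61982.
Nonprofit: Wₕ = 0.47719938; term = 0.47719938²·(1 − 0.09143005)·1997000/1771 = 233.30154.
Sum = 414.49625.
SE = √(414.49625) = 20.3592.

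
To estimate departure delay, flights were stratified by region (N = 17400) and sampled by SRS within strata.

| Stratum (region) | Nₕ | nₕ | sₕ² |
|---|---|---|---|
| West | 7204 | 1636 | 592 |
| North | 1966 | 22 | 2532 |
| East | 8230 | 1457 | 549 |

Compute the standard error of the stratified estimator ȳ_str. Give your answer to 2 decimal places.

Var(ȳ_str) = Σₕ Wₕ²(1 − fₕ)sₕ²/nₕ with Wₕ = Nₕ/N, N = 17400.
West: Wₕ = 0.41402299; term = 0.41402299²·(1 − 0.22709606)·592/1636 = 0.047941635.
North: Wₕ = 0.11298851; term = 0.11298851²·(1 − 0.01119023)·2532/22 = 1.4528551.
East: Wₕ = 0.47298851; term = 0.47298851²·(1 − 0.17703524)·549/1457 = 0.069373756.
Sum = 1.5701705.
SE = √(1.5701705) = 1.25.

1.25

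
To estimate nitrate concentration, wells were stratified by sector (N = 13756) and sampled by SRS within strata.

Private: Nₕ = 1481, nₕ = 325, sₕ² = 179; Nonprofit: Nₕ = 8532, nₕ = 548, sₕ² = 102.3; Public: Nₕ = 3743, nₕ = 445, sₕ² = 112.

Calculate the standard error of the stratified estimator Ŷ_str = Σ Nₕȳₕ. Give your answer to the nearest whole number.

4095

Var(Ŷ_str) = Σₕ Nₕ²(1 − fₕ)sₕ²/nₕ.
Private: 1481²·(1 − 325/1481)·179/325 = 942936.75.
Nonprofit: 8532²·(1 − 548/8532)·102.3/548 = 1.2716466 × 10^7.
Public: 3743²·(1 − 445/3743)·112/445 = 3.1069087 × 10^6.
Sum = 1.6766311 × 10^7.
SE = √(1.6766311 × 10^7) = 4095.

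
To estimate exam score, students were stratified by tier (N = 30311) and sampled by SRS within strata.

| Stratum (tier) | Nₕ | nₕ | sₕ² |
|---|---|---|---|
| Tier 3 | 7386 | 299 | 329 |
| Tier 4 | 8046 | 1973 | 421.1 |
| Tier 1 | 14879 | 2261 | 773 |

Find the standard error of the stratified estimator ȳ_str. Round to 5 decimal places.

0.37935

Var(ȳ_str) = Σₕ Wₕ²(1 − fₕ)sₕ²/nₕ with Wₕ = Nₕ/N, N = 30311.
Tier 3: Wₕ = 0.24367391; term = 0.24367391²·(1 − 0.04048199)·329/299 = 0.06268966.
Tier 4: Wₕ = 0.26544819; term = 0.26544819²·(1 − 0.24521501)·421.1/1973 = 0.011351178.
Tier 1: Wₕ = 0.49087790; term = 0.49087790²·(1 − 0.15195914)·773/2261 = 0.069862266.
Sum = 0.1439031.
SE = √(0.1439031) = 0.37935.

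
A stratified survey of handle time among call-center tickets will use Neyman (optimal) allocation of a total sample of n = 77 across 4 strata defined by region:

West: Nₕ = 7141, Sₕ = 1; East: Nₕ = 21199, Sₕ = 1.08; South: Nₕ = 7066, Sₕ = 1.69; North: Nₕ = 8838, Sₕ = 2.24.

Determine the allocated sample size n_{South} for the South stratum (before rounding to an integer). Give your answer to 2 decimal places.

Neyman allocation: nₕ = n·NₕSₕ / Σⱼ NⱼSⱼ.
Σ NⱼSⱼ = 7141·1 + 21199·1.08 + 7066·1.69 + 8838·2.24 = 61774.58.
n_{South} = 77·7066·1.69 / 61774.58 = 14.88.

14.88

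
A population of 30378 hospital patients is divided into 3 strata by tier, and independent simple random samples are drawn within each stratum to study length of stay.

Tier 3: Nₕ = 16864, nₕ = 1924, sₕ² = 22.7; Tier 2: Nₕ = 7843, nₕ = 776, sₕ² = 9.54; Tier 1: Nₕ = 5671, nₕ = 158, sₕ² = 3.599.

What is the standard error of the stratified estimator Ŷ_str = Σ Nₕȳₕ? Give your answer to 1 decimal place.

Var(Ŷ_str) = Σₕ Nₕ²(1 − fₕ)sₕ²/nₕ.
Tier 3: 16864²·(1 − 1924/16864)·22.7/1924 = 2.9725692 × 10^6.
Tier 2: 7843²·(1 − 776/7843)·9.54/776 = 681402.87.
Tier 1: 5671²·(1 − 158/5671)·3.599/158 = 712151.51.
Sum = 4.3661236 × 10^6.
SE = √(4.3661236 × 10^6) = 2089.5.

2089.5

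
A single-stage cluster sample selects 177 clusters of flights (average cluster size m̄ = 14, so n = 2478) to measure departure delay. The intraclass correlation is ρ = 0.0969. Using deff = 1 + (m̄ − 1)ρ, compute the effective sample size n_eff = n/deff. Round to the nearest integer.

deff = 1 + (14 − 1)·0.0969 = 1 + 1.2597 = 2.2597.
n_eff = 2478 / 2.2597 = 1097.

1097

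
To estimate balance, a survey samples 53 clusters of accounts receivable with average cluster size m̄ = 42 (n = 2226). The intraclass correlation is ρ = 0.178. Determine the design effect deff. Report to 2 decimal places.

deff = 1 + (42 − 1)·0.178 = 1 + 7.298 = 8.298.

8.30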